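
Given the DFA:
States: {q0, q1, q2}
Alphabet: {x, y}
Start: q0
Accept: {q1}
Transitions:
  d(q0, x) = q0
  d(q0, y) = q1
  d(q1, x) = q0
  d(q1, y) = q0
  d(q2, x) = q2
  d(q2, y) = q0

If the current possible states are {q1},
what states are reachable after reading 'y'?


Apply transition on 'y' from each current state:
  d(q1, y) = q0

{q0}


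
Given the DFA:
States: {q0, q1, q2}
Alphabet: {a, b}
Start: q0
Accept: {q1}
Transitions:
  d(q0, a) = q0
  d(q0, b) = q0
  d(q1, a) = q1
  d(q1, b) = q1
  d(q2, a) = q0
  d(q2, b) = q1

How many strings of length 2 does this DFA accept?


Enumerating all length-2 strings:
  "aa" -> q0 [reject]
  "ab" -> q0 [reject]
  "ba" -> q0 [reject]
  "bb" -> q0 [reject]

0 out of 4


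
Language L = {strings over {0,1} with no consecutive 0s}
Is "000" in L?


'00' occurs at index 0

No, "000" is not in L


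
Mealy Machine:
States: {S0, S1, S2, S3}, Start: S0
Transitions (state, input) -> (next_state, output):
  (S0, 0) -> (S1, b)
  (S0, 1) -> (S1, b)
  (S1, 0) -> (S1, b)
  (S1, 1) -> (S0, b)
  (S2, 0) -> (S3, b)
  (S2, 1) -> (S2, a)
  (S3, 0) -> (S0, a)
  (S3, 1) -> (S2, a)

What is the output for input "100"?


Step-by-step:
  (S0, 1) -> (S1, b)
  (S1, 0) -> (S1, b)
  (S1, 0) -> (S1, b)

"bbb"


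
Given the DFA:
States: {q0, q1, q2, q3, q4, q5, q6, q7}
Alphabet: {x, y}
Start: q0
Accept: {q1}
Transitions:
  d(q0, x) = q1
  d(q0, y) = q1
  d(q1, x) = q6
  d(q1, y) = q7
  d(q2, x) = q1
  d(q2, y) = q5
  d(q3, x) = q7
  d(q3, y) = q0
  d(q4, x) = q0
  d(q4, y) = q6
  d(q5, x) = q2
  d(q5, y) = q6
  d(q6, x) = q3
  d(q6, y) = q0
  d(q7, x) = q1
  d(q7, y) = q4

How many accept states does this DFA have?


Accept states listed: {q1}
Counting: q1(1)

1


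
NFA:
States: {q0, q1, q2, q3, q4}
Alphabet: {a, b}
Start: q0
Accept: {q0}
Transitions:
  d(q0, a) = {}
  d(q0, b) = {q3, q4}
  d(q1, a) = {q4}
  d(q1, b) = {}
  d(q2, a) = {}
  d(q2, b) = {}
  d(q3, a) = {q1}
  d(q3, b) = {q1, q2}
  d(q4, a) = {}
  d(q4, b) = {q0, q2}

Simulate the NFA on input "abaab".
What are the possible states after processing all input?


Start: {q0}
  --a--> {}
  --b--> {}
  --a--> {}
  --a--> {}
  --b--> {}

{} (empty set, no valid transitions)


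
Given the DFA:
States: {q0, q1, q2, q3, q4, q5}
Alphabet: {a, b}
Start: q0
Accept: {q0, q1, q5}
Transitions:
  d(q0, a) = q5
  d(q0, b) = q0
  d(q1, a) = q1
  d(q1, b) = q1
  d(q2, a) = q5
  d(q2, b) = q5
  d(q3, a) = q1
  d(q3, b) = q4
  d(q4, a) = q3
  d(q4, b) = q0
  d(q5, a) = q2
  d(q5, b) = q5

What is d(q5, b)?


Looking up transition d(q5, b)

q5


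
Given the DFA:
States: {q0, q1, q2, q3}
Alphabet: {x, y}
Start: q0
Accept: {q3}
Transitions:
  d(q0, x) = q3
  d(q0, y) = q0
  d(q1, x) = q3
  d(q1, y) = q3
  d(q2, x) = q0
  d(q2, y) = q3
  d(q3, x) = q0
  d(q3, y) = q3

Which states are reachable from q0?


BFS from q0:
  layer 0: {q0}
  layer 1: {q3}

{q0, q3}


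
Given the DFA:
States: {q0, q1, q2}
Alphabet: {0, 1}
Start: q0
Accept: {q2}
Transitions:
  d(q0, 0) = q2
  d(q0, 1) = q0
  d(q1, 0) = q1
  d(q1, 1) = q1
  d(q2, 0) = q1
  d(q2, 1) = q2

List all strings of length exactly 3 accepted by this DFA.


All strings of length 3: 8 total
Accepted: 3

"011", "101", "110"


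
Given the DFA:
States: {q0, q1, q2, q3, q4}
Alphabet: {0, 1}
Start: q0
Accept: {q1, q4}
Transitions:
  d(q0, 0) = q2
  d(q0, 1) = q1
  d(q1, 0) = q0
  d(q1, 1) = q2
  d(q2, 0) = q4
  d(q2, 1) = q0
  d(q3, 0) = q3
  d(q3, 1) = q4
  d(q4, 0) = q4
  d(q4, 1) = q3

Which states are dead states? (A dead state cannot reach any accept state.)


Forward reachability from each state:
  q0 -> reaches accept state q1 (live)
  q1 -> reaches accept state q1 (live)
  q2 -> reaches accept state q1 (live)
  q3 -> reaches accept state q4 (live)
  q4 -> reaches accept state q4 (live)

None (all states can reach an accept state)


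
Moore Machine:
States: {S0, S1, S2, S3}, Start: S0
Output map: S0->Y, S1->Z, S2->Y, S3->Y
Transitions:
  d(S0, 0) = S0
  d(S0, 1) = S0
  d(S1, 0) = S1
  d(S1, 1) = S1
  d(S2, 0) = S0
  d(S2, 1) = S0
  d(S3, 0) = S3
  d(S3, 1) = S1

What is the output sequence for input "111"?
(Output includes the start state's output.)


Start: S0 (output Y)
  --1--> S0 (output Y)
  --1--> S0 (output Y)
  --1--> S0 (output Y)

"YYYY"


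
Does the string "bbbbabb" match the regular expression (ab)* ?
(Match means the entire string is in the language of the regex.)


|string| = 7; first = 'b'; last = 'b'

No, "bbbbabb" does not match (ab)*


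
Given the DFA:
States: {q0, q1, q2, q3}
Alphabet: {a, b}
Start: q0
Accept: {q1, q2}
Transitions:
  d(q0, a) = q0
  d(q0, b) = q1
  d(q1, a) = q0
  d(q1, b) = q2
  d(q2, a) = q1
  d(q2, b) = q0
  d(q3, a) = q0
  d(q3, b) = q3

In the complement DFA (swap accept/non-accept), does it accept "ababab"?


Trace: q0 -> q0 -> q1 -> q0 -> q1 -> q0 -> q1
Final: q1
Original accept: {q1, q2}
Complement: q1 is in original accept

No, complement rejects (original accepts)


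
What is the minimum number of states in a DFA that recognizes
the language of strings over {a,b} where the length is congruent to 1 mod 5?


States track (length) mod 5.
Need 5 states: one per remainder 0..4; accept = remainder 1.

5


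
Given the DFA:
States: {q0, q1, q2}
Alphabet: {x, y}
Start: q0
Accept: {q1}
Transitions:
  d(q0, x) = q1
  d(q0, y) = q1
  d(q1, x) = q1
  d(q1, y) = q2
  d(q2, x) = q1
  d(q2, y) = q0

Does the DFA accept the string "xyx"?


Trace: q0 -> q1 -> q2 -> q1
Final state: q1
Accept states: {q1}

Yes, accepted (final state q1 is an accept state)


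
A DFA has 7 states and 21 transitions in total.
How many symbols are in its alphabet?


Each state has exactly one transition per symbol.
|alphabet| = transitions / states = 21 / 7 = 3

3


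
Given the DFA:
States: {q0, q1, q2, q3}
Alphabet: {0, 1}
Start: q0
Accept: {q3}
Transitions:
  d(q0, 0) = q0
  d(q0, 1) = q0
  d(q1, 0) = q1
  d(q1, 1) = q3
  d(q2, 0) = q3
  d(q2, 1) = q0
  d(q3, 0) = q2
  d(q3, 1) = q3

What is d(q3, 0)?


Looking up transition d(q3, 0)

q2


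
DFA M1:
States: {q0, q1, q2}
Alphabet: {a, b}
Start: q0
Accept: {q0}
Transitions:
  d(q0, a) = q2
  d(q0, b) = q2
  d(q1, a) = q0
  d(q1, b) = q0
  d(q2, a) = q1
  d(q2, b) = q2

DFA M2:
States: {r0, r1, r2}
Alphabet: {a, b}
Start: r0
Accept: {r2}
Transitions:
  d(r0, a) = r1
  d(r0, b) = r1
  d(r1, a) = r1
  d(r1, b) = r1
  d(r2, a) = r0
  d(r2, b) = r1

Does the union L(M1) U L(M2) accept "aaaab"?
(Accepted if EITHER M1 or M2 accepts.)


M1: final=q2 accepted=False
M2: final=r1 accepted=False

No, union rejects (neither accepts)


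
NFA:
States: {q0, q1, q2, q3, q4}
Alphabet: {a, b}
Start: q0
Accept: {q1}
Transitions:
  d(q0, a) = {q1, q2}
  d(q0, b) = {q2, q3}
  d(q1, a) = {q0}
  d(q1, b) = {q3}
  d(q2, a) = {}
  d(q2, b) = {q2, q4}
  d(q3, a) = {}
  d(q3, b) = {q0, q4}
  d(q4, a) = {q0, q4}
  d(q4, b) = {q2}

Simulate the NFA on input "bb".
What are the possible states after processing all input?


Start: {q0}
  --b--> {q2, q3}
  --b--> {q0, q2, q4}

{q0, q2, q4}


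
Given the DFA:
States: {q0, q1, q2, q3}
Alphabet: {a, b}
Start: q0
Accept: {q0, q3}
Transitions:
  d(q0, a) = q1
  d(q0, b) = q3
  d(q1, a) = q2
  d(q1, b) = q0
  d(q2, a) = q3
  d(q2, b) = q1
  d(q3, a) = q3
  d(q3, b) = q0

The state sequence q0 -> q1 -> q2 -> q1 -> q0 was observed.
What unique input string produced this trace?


Trace back each transition to find the symbol:
  q0 --[a]--> q1
  q1 --[a]--> q2
  q2 --[b]--> q1
  q1 --[b]--> q0

"aabb"


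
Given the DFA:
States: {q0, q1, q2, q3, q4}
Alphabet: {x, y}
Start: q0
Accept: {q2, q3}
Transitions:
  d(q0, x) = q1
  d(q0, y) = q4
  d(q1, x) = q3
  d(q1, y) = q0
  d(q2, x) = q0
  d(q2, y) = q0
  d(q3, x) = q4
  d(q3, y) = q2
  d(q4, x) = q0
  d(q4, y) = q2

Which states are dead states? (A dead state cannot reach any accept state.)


Forward reachability from each state:
  q0 -> reaches accept state q2 (live)
  q1 -> reaches accept state q2 (live)
  q2 -> reaches accept state q2 (live)
  q3 -> reaches accept state q2 (live)
  q4 -> reaches accept state q2 (live)

None (all states can reach an accept state)


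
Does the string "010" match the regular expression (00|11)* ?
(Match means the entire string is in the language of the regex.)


|string| = 3; first = '0'; last = '0'

No, "010" does not match (00|11)*


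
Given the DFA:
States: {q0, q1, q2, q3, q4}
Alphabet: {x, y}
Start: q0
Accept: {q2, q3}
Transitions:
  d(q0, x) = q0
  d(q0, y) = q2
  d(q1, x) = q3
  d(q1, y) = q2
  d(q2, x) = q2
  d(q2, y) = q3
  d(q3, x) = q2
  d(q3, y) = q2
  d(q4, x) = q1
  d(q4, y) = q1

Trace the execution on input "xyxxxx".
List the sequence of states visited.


Input: xyxxxx
d(q0, x) = q0
d(q0, y) = q2
d(q2, x) = q2
d(q2, x) = q2
d(q2, x) = q2
d(q2, x) = q2


q0 -> q0 -> q2 -> q2 -> q2 -> q2 -> q2


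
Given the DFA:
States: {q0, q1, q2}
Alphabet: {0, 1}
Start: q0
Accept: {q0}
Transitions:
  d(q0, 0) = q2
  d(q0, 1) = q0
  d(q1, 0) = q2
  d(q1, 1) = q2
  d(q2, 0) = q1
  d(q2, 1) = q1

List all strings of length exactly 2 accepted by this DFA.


All strings of length 2: 4 total
Accepted: 1

"11"


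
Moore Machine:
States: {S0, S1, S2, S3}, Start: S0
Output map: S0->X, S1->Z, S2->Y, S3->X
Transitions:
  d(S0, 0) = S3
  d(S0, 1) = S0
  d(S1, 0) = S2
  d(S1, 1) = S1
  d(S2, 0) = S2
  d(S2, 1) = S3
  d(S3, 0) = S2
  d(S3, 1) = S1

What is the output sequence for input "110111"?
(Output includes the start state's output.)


Start: S0 (output X)
  --1--> S0 (output X)
  --1--> S0 (output X)
  --0--> S3 (output X)
  --1--> S1 (output Z)
  --1--> S1 (output Z)
  --1--> S1 (output Z)

"XXXXZZZ"


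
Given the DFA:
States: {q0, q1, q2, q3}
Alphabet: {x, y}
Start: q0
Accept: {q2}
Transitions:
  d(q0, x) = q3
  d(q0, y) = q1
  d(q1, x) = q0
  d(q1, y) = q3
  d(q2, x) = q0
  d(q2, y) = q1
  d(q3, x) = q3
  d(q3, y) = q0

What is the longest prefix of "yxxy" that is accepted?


Run the DFA, marking each prefix where the state is accepting:
  "" -> q0 [reject]
  "y" -> q1 [reject]
  "yx" -> q0 [reject]
  "yxx" -> q3 [reject]
  "yxxy" -> q0 [reject]

No prefix is accepted


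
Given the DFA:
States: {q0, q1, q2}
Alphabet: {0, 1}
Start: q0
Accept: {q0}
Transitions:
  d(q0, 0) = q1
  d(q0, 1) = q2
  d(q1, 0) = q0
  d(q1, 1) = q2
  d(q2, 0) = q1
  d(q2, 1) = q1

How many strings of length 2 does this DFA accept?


Enumerating all length-2 strings:
  "00" -> q0 [accept]
  "01" -> q2 [reject]
  "10" -> q1 [reject]
  "11" -> q1 [reject]

1 out of 4


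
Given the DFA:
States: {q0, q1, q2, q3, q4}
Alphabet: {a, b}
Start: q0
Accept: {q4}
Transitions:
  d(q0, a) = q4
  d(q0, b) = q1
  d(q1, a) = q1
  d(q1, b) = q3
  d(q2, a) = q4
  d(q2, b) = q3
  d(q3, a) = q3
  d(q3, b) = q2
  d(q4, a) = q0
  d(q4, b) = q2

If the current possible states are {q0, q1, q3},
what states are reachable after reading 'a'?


Apply transition on 'a' from each current state:
  d(q0, a) = q4
  d(q1, a) = q1
  d(q3, a) = q3

{q1, q3, q4}


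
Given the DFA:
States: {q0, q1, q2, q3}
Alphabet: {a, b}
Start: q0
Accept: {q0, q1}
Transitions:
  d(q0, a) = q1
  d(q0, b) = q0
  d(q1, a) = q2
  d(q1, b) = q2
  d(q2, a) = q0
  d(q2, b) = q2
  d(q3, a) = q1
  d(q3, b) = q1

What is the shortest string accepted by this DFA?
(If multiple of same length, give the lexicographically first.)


BFS by string length (lex-first path to each state shown):
  len 0: q0<-""
Found accept state at length 0.

"" (empty string)


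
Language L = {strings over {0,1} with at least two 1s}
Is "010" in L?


count('1') = 1

No, "010" is not in L


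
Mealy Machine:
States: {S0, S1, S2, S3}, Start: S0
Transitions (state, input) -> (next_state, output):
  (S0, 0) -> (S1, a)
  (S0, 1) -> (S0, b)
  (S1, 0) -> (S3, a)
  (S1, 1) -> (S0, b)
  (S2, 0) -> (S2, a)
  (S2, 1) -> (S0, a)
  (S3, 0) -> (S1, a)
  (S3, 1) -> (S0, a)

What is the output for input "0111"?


Step-by-step:
  (S0, 0) -> (S1, a)
  (S1, 1) -> (S0, b)
  (S0, 1) -> (S0, b)
  (S0, 1) -> (S0, b)

"abbb"


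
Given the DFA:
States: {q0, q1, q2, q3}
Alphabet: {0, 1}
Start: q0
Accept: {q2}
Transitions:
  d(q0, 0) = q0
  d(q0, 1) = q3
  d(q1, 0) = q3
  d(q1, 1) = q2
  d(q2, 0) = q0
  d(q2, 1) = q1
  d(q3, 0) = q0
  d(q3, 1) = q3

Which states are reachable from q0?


BFS from q0:
  layer 0: {q0}
  layer 1: {q3}

{q0, q3}


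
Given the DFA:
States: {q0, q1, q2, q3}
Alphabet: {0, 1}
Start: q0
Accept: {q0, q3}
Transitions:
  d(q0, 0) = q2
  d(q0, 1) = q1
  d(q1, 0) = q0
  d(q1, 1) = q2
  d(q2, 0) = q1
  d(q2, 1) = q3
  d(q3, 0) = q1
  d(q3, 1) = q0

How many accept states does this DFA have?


Accept states listed: {q0, q3}
Counting: q0(1) q3(2)

2


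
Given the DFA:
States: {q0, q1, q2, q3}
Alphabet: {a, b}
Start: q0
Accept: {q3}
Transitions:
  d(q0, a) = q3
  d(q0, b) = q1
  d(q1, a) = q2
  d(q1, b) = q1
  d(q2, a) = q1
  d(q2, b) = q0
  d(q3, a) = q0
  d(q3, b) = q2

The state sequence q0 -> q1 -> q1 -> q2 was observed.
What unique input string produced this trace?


Trace back each transition to find the symbol:
  q0 --[b]--> q1
  q1 --[b]--> q1
  q1 --[a]--> q2

"bba"


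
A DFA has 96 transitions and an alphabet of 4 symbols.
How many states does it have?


Each state has exactly one transition per symbol.
states = transitions / |alphabet| = 96 / 4 = 24

24


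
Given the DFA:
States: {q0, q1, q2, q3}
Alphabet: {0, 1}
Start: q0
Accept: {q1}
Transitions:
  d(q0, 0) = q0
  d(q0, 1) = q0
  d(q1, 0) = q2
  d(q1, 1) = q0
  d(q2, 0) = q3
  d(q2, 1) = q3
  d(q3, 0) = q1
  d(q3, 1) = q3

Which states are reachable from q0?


BFS from q0:
  layer 0: {q0}

{q0}


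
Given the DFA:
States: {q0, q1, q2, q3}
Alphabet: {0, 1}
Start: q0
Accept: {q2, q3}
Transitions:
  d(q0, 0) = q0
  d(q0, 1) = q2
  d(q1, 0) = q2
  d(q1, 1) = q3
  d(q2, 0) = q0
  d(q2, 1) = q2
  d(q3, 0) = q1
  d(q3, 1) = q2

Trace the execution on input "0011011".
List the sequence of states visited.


Input: 0011011
d(q0, 0) = q0
d(q0, 0) = q0
d(q0, 1) = q2
d(q2, 1) = q2
d(q2, 0) = q0
d(q0, 1) = q2
d(q2, 1) = q2


q0 -> q0 -> q0 -> q2 -> q2 -> q0 -> q2 -> q2


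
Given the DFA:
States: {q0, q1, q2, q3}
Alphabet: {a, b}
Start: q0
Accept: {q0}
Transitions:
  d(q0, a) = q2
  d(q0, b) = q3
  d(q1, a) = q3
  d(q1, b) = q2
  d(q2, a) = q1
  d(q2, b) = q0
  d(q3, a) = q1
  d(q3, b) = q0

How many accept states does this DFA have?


Accept states listed: {q0}
Counting: q0(1)

1


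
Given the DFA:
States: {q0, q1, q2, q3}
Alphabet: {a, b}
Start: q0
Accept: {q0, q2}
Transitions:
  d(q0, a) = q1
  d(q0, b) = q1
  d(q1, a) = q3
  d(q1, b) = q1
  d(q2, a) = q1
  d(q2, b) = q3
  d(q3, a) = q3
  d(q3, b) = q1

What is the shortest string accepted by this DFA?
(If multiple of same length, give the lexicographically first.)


BFS by string length (lex-first path to each state shown):
  len 0: q0<-""
Found accept state at length 0.

"" (empty string)


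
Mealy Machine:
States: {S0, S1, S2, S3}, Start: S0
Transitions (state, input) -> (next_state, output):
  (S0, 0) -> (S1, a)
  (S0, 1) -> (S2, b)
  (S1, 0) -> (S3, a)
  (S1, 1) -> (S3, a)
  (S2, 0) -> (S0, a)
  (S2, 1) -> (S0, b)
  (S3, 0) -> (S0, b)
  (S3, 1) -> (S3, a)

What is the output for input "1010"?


Step-by-step:
  (S0, 1) -> (S2, b)
  (S2, 0) -> (S0, a)
  (S0, 1) -> (S2, b)
  (S2, 0) -> (S0, a)

"baba"


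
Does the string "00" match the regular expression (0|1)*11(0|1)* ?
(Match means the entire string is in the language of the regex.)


|string| = 2; first = '0'; last = '0'

No, "00" does not match (0|1)*11(0|1)*


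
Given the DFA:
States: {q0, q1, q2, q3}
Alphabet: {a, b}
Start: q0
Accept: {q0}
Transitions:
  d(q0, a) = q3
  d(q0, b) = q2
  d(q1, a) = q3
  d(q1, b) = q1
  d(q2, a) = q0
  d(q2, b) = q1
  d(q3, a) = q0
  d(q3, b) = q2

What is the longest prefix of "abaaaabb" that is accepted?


Run the DFA, marking each prefix where the state is accepting:
  "" -> q0 [accept]
  "a" -> q3 [reject]
  "ab" -> q2 [reject]
  "aba" -> q0 [accept]
  "abaa" -> q3 [reject]
  "abaaa" -> q0 [accept]
  "abaaaa" -> q3 [reject]
  "abaaaab" -> q2 [reject]
  "abaaaabb" -> q1 [reject]

"abaaa"


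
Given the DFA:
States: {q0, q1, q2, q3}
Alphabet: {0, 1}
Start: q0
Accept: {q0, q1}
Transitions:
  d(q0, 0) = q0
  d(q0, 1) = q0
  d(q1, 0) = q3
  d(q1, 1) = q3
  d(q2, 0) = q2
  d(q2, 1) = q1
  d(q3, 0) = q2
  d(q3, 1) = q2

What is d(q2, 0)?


Looking up transition d(q2, 0)

q2


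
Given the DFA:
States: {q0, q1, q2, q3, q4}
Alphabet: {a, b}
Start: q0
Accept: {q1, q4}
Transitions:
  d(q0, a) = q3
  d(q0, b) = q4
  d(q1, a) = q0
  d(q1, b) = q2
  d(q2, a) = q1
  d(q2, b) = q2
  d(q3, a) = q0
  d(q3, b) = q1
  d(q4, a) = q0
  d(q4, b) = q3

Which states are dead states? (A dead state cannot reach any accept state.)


Forward reachability from each state:
  q0 -> reaches accept state q1 (live)
  q1 -> reaches accept state q1 (live)
  q2 -> reaches accept state q1 (live)
  q3 -> reaches accept state q1 (live)
  q4 -> reaches accept state q1 (live)

None (all states can reach an accept state)


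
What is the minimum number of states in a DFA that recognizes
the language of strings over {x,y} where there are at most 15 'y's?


States: count = 0, 1, ..., 15 (all accepting; 16 states), plus a dead state for count > 15.
Total: 16 + 1 = 17.

17


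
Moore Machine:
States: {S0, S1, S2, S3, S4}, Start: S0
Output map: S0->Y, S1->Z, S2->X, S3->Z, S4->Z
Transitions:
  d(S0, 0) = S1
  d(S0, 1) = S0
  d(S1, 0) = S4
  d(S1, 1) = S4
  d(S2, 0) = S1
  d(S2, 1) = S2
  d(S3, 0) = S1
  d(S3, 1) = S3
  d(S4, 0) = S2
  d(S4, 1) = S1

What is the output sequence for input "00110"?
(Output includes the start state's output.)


Start: S0 (output Y)
  --0--> S1 (output Z)
  --0--> S4 (output Z)
  --1--> S1 (output Z)
  --1--> S4 (output Z)
  --0--> S2 (output X)

"YZZZZX"


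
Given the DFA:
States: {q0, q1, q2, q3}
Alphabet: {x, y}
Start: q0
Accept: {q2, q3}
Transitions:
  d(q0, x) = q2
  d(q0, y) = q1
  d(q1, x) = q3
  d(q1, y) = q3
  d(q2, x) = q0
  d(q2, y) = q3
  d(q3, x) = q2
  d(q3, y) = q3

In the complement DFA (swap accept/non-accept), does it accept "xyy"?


Trace: q0 -> q2 -> q3 -> q3
Final: q3
Original accept: {q2, q3}
Complement: q3 is in original accept

No, complement rejects (original accepts)


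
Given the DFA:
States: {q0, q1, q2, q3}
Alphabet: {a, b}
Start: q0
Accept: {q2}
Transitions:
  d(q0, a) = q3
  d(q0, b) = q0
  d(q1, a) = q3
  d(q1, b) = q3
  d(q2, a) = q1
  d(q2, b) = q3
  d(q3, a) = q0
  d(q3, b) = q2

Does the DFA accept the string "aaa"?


Trace: q0 -> q3 -> q0 -> q3
Final state: q3
Accept states: {q2}

No, rejected (final state q3 is not an accept state)


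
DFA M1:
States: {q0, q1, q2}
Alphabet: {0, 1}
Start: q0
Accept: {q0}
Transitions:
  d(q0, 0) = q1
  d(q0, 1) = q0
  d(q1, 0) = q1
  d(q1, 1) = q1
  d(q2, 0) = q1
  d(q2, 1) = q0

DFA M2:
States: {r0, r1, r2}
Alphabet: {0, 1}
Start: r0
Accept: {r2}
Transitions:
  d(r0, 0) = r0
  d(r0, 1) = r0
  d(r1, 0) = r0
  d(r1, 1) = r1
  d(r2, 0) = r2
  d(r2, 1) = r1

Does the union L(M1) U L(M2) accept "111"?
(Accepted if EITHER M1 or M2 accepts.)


M1: final=q0 accepted=True
M2: final=r0 accepted=False

Yes, union accepts


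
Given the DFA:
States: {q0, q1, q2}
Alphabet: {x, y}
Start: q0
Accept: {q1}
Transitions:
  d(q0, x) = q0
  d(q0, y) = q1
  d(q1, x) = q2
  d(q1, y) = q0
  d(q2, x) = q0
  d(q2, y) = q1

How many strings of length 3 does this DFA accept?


Enumerating all length-3 strings:
  "xxx" -> q0 [reject]
  "xxy" -> q1 [accept]
  "xyx" -> q2 [reject]
  "xyy" -> q0 [reject]
  "yxx" -> q0 [reject]
  "yxy" -> q1 [accept]
  "yyx" -> q0 [reject]
  "yyy" -> q1 [accept]

3 out of 8


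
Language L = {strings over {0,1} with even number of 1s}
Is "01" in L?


count('1') = 1; 1 mod 2 = 1

No, "01" is not in L


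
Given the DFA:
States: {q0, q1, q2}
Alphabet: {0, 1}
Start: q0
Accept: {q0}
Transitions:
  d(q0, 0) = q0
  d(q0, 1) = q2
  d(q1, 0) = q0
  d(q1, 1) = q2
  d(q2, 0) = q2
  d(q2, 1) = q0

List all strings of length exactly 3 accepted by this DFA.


All strings of length 3: 8 total
Accepted: 4

"000", "011", "101", "110"


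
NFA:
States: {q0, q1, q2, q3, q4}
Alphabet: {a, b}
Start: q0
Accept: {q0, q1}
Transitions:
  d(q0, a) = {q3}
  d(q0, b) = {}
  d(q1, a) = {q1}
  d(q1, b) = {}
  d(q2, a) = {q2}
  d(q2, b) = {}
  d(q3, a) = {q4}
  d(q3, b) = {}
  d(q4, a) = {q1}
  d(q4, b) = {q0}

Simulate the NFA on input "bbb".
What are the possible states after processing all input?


Start: {q0}
  --b--> {}
  --b--> {}
  --b--> {}

{} (empty set, no valid transitions)


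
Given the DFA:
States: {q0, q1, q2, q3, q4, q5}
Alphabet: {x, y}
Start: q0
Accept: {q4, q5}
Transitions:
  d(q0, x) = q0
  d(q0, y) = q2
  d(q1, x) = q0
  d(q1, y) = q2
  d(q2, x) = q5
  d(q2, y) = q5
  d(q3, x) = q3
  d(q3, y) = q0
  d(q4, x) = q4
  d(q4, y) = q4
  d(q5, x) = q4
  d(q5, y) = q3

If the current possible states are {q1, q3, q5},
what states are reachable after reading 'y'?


Apply transition on 'y' from each current state:
  d(q1, y) = q2
  d(q3, y) = q0
  d(q5, y) = q3

{q0, q2, q3}


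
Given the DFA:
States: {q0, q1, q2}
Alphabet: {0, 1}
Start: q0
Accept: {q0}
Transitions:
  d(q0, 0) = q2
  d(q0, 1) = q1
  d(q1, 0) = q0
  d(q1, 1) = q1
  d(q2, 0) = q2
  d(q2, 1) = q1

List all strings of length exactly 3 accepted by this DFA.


All strings of length 3: 8 total
Accepted: 2

"010", "110"


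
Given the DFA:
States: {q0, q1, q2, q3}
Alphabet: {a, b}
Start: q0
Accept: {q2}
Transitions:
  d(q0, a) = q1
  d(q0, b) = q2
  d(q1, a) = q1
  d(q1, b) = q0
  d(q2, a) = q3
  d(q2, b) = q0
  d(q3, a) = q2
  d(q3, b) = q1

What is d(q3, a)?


Looking up transition d(q3, a)

q2


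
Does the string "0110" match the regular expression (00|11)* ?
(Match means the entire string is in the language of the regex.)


|string| = 4; first = '0'; last = '0'

No, "0110" does not match (00|11)*


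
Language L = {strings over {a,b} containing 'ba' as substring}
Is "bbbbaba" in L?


'ba' occurs at index 3

Yes, "bbbbaba" is in L


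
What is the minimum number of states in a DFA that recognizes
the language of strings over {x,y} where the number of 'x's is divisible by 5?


States track (count of 'x') mod 5.
Need 5 states: one per remainder 0..4; accept = remainder 0.

5


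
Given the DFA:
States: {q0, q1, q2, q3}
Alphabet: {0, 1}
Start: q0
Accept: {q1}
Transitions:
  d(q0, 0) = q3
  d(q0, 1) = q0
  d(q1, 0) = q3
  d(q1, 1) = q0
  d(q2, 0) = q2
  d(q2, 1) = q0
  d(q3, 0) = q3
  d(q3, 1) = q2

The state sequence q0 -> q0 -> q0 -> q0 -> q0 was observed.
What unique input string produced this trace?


Trace back each transition to find the symbol:
  q0 --[1]--> q0
  q0 --[1]--> q0
  q0 --[1]--> q0
  q0 --[1]--> q0

"1111"


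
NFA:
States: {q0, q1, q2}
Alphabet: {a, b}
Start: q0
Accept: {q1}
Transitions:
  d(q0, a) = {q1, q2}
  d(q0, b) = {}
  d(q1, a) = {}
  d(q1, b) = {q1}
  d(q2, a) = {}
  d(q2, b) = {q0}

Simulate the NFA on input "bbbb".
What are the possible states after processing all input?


Start: {q0}
  --b--> {}
  --b--> {}
  --b--> {}
  --b--> {}

{} (empty set, no valid transitions)


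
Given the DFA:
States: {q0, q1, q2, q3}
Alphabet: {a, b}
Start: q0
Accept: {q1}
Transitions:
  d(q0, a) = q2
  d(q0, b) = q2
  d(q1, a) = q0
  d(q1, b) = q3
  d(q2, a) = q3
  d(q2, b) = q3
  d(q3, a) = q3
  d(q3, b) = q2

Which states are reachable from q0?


BFS from q0:
  layer 0: {q0}
  layer 1: {q2}
  layer 2: {q3}

{q0, q2, q3}


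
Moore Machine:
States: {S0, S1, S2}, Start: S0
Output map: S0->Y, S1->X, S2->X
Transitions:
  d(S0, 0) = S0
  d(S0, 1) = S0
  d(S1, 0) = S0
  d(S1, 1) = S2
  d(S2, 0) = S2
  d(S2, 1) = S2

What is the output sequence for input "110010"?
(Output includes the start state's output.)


Start: S0 (output Y)
  --1--> S0 (output Y)
  --1--> S0 (output Y)
  --0--> S0 (output Y)
  --0--> S0 (output Y)
  --1--> S0 (output Y)
  --0--> S0 (output Y)

"YYYYYYY"


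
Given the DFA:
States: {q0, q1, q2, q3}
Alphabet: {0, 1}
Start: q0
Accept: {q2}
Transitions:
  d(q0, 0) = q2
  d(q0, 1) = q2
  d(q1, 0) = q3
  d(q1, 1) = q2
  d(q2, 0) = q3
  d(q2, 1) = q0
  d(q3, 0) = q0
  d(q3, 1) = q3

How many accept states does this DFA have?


Accept states listed: {q2}
Counting: q2(1)

1


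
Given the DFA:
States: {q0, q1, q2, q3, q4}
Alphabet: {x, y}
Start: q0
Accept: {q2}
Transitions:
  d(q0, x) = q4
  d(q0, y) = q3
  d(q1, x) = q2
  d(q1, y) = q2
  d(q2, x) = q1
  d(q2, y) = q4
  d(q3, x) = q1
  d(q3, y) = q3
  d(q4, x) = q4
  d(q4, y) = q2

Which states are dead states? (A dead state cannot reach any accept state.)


Forward reachability from each state:
  q0 -> reaches accept state q2 (live)
  q1 -> reaches accept state q2 (live)
  q2 -> reaches accept state q2 (live)
  q3 -> reaches accept state q2 (live)
  q4 -> reaches accept state q2 (live)

None (all states can reach an accept state)


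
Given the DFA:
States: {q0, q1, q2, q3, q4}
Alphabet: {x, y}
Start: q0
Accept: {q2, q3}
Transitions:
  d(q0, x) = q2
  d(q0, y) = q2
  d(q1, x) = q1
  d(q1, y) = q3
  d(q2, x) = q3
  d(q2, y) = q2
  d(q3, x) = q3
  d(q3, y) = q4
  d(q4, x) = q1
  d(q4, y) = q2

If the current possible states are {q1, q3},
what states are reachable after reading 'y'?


Apply transition on 'y' from each current state:
  d(q1, y) = q3
  d(q3, y) = q4

{q3, q4}


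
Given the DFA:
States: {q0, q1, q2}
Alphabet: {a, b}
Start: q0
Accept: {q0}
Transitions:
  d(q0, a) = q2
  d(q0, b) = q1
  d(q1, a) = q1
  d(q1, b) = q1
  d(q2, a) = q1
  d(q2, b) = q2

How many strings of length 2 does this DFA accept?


Enumerating all length-2 strings:
  "aa" -> q1 [reject]
  "ab" -> q2 [reject]
  "ba" -> q1 [reject]
  "bb" -> q1 [reject]

0 out of 4


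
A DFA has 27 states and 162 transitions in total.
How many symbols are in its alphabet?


Each state has exactly one transition per symbol.
|alphabet| = transitions / states = 162 / 27 = 6

6


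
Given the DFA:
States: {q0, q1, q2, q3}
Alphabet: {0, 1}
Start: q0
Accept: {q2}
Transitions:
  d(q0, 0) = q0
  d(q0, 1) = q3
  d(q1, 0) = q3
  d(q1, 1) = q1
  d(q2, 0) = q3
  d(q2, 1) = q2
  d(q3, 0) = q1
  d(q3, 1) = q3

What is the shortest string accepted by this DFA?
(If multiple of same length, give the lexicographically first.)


BFS by string length (lex-first path to each state shown):
  len 0: q0<-""
  len 1: q0<-"0", q3<-"1"
  len 2: q0<-"00", q1<-"10", q3<-"01"
  len 3: q0<-"000", q1<-"010", q3<-"001"
  len 4: q0<-"0000", q1<-"0010", q3<-"0001"
  len 5: q0<-"00000", q1<-"00010", q3<-"00001"
  len 6: q0<-"000000", q1<-"000010", q3<-"000001"
  len 7: q0<-"0000000", q1<-"0000010", q3<-"0000001"
  len 8: q0<-"00000000", q1<-"00000010", q3<-"00000001"

No string accepted (empty language)


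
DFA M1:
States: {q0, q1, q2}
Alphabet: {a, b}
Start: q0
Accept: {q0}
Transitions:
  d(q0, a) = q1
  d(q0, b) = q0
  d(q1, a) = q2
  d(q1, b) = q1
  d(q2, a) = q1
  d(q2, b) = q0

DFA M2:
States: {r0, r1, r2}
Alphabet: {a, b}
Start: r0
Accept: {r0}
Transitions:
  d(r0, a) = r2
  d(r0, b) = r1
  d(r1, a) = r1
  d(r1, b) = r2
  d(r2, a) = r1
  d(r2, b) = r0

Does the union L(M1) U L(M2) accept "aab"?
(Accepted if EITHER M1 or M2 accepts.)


M1: final=q0 accepted=True
M2: final=r2 accepted=False

Yes, union accepts


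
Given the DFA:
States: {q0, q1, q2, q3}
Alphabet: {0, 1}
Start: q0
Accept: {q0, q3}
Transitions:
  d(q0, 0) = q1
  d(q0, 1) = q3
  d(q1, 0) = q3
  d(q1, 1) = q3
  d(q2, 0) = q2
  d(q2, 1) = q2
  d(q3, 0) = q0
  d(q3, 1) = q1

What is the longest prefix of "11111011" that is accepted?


Run the DFA, marking each prefix where the state is accepting:
  "" -> q0 [accept]
  "1" -> q3 [accept]
  "11" -> q1 [reject]
  "111" -> q3 [accept]
  "1111" -> q1 [reject]
  "11111" -> q3 [accept]
  "111110" -> q0 [accept]
  "1111101" -> q3 [accept]
  "11111011" -> q1 [reject]

"1111101"


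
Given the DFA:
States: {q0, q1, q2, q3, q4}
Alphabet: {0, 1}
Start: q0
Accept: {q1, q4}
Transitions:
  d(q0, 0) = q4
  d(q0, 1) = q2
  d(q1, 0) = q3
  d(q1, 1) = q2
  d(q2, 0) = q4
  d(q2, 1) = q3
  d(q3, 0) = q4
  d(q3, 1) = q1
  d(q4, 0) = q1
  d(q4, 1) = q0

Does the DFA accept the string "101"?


Trace: q0 -> q2 -> q4 -> q0
Final state: q0
Accept states: {q1, q4}

No, rejected (final state q0 is not an accept state)


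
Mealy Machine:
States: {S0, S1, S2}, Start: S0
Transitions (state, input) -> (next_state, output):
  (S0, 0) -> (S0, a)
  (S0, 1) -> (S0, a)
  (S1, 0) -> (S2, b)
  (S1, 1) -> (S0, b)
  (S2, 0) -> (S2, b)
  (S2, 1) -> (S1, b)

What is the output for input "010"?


Step-by-step:
  (S0, 0) -> (S0, a)
  (S0, 1) -> (S0, a)
  (S0, 0) -> (S0, a)

"aaa"


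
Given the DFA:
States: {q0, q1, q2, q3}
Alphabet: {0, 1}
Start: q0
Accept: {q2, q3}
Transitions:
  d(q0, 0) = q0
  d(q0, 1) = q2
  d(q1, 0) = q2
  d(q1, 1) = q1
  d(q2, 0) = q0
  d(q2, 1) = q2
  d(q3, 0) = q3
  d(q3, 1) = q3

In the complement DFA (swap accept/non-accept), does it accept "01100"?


Trace: q0 -> q0 -> q2 -> q2 -> q0 -> q0
Final: q0
Original accept: {q2, q3}
Complement: q0 is not in original accept

Yes, complement accepts (original rejects)


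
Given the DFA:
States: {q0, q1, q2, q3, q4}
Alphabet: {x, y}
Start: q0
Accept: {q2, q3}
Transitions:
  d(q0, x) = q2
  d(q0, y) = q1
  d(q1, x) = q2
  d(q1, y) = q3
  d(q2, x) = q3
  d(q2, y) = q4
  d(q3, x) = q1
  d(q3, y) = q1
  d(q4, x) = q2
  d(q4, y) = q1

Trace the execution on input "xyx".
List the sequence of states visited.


Input: xyx
d(q0, x) = q2
d(q2, y) = q4
d(q4, x) = q2


q0 -> q2 -> q4 -> q2


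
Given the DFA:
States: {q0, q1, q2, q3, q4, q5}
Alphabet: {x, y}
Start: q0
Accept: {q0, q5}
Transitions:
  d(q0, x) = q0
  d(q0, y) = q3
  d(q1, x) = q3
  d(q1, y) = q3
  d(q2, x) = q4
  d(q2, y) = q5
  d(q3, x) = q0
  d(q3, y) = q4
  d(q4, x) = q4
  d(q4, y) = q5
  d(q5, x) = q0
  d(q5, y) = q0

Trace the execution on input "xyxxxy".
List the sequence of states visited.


Input: xyxxxy
d(q0, x) = q0
d(q0, y) = q3
d(q3, x) = q0
d(q0, x) = q0
d(q0, x) = q0
d(q0, y) = q3


q0 -> q0 -> q3 -> q0 -> q0 -> q0 -> q3


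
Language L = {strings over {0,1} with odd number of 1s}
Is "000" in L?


count('1') = 0; 0 mod 2 = 0

No, "000" is not in L


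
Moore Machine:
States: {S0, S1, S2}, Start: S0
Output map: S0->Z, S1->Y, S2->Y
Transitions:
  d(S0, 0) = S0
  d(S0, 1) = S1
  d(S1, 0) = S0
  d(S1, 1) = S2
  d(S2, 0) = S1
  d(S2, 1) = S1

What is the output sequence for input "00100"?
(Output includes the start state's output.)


Start: S0 (output Z)
  --0--> S0 (output Z)
  --0--> S0 (output Z)
  --1--> S1 (output Y)
  --0--> S0 (output Z)
  --0--> S0 (output Z)

"ZZZYZZ"


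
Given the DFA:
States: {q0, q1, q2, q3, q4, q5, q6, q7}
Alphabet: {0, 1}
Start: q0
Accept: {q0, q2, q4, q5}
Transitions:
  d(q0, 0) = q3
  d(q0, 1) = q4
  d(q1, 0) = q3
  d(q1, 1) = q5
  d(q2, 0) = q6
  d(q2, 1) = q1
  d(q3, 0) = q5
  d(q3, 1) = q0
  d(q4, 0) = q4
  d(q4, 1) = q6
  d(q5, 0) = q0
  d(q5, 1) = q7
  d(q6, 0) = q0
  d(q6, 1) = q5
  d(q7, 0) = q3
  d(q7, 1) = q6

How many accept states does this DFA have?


Accept states listed: {q0, q2, q4, q5}
Counting: q0(1) q2(2) q4(3) q5(4)

4


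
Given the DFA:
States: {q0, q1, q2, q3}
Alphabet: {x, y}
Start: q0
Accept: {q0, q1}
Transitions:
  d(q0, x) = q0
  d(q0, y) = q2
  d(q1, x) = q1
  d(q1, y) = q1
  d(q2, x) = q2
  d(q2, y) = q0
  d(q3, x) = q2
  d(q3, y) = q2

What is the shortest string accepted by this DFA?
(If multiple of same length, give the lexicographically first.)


BFS by string length (lex-first path to each state shown):
  len 0: q0<-""
Found accept state at length 0.

"" (empty string)


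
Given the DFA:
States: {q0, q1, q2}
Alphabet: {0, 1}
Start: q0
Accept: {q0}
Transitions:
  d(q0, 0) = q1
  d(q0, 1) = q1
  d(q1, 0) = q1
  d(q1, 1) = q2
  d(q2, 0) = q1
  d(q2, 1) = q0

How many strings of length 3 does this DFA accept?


Enumerating all length-3 strings:
  "000" -> q1 [reject]
  "001" -> q2 [reject]
  "010" -> q1 [reject]
  "011" -> q0 [accept]
  "100" -> q1 [reject]
  "101" -> q2 [reject]
  "110" -> q1 [reject]
  "111" -> q0 [accept]

2 out of 8


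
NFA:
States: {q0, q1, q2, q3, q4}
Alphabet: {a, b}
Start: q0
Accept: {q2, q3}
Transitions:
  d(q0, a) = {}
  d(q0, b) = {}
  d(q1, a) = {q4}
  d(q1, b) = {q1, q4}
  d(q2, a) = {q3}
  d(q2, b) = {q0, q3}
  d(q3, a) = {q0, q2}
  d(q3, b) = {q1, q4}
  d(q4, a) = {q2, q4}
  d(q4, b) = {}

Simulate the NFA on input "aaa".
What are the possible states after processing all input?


Start: {q0}
  --a--> {}
  --a--> {}
  --a--> {}

{} (empty set, no valid transitions)


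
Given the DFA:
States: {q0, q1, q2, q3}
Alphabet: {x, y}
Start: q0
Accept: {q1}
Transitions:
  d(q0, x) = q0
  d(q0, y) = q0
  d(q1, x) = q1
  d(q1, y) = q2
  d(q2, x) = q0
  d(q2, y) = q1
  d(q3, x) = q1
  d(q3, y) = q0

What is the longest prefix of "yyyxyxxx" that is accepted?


Run the DFA, marking each prefix where the state is accepting:
  "" -> q0 [reject]
  "y" -> q0 [reject]
  "yy" -> q0 [reject]
  "yyy" -> q0 [reject]
  "yyyx" -> q0 [reject]
  "yyyxy" -> q0 [reject]
  "yyyxyx" -> q0 [reject]
  "yyyxyxx" -> q0 [reject]
  "yyyxyxxx" -> q0 [reject]

No prefix is accepted


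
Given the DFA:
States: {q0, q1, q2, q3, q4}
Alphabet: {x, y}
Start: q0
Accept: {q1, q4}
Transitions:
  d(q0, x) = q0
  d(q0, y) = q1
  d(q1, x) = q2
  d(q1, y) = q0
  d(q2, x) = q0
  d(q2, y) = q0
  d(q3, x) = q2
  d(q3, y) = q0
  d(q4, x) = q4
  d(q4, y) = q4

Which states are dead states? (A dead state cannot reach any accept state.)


Forward reachability from each state:
  q0 -> reaches accept state q1 (live)
  q1 -> reaches accept state q1 (live)
  q2 -> reaches accept state q1 (live)
  q3 -> reaches accept state q1 (live)
  q4 -> reaches accept state q4 (live)

None (all states can reach an accept state)


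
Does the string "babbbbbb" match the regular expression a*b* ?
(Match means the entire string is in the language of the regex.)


|string| = 8; first = 'b'; last = 'b'

No, "babbbbbb" does not match a*b*


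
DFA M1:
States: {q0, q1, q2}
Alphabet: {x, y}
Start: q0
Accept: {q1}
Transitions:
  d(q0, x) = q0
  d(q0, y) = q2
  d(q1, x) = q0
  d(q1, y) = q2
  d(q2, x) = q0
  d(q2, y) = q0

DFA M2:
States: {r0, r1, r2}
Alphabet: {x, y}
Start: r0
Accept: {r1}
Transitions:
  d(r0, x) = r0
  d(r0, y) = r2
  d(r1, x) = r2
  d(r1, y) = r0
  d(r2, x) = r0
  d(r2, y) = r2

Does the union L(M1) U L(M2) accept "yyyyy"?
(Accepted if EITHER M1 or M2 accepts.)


M1: final=q2 accepted=False
M2: final=r2 accepted=False

No, union rejects (neither accepts)


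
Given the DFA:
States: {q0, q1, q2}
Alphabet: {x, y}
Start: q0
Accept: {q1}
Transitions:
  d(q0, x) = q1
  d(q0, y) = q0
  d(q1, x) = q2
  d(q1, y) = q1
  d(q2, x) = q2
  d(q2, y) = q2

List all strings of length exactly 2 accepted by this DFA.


All strings of length 2: 4 total
Accepted: 2

"xy", "yx"


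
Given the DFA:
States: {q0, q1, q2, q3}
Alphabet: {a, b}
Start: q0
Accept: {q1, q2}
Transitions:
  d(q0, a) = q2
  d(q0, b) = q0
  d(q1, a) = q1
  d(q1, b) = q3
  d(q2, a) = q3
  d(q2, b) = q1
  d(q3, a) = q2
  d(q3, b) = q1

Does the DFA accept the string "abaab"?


Trace: q0 -> q2 -> q1 -> q1 -> q1 -> q3
Final state: q3
Accept states: {q1, q2}

No, rejected (final state q3 is not an accept state)


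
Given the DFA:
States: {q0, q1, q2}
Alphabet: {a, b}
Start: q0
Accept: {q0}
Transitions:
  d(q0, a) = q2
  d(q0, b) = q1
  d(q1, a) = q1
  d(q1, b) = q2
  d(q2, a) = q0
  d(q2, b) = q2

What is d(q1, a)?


Looking up transition d(q1, a)

q1


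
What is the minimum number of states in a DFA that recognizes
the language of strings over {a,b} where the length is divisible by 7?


States track (length) mod 7.
Need 7 states: one per remainder 0..6; accept = remainder 0.

7


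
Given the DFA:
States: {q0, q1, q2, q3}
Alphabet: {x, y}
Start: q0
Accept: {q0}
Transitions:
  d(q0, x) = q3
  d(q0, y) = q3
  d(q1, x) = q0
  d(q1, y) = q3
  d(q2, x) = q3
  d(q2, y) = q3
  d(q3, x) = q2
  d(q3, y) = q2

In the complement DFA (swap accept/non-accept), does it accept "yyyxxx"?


Trace: q0 -> q3 -> q2 -> q3 -> q2 -> q3 -> q2
Final: q2
Original accept: {q0}
Complement: q2 is not in original accept

Yes, complement accepts (original rejects)


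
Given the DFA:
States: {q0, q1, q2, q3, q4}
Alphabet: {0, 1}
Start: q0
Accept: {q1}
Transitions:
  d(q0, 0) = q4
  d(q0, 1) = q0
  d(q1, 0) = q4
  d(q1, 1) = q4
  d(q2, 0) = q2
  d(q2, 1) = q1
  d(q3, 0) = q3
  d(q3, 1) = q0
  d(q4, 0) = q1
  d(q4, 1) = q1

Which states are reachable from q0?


BFS from q0:
  layer 0: {q0}
  layer 1: {q4}
  layer 2: {q1}

{q0, q1, q4}


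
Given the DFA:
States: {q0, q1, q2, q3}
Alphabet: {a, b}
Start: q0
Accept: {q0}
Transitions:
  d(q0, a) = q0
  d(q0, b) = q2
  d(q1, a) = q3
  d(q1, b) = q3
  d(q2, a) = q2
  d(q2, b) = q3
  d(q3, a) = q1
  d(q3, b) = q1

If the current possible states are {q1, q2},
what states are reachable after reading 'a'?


Apply transition on 'a' from each current state:
  d(q1, a) = q3
  d(q2, a) = q2

{q2, q3}


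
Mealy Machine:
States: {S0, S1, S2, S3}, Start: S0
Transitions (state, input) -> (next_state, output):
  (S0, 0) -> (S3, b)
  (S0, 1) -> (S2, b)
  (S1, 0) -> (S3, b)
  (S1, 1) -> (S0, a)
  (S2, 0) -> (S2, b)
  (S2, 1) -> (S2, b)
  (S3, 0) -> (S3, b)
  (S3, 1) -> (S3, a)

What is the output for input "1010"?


Step-by-step:
  (S0, 1) -> (S2, b)
  (S2, 0) -> (S2, b)
  (S2, 1) -> (S2, b)
  (S2, 0) -> (S2, b)

"bbbb"


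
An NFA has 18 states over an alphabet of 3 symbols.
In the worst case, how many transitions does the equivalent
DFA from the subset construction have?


Subset construction: one DFA state per subset of NFA states = 2^18 = 262144 states.
Each DFA state has 3 outgoing transitions: 262144 * 3 = 786432

786432


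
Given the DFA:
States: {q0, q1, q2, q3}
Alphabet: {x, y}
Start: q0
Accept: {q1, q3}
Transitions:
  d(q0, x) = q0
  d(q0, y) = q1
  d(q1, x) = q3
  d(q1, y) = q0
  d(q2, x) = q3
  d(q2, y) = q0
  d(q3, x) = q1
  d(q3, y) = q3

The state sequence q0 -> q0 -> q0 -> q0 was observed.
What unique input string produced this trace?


Trace back each transition to find the symbol:
  q0 --[x]--> q0
  q0 --[x]--> q0
  q0 --[x]--> q0

"xxx"


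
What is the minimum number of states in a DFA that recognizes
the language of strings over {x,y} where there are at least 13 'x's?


States: count = 0, 1, ..., 12, and a final '>= 13' state.
Total: 13 + 1 = 14. Accept = '>= 13' state.

14


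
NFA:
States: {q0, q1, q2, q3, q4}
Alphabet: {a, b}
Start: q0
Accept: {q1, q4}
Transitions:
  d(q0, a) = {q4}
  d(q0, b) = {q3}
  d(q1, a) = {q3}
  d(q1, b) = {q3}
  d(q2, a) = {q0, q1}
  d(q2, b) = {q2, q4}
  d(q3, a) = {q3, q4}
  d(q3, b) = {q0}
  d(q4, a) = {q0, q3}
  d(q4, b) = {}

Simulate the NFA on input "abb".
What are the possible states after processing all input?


Start: {q0}
  --a--> {q4}
  --b--> {}
  --b--> {}

{} (empty set, no valid transitions)


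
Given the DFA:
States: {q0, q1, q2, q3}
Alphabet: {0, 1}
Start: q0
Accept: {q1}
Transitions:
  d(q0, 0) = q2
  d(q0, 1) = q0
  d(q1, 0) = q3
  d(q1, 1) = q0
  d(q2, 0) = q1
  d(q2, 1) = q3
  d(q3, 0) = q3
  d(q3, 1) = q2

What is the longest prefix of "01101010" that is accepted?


Run the DFA, marking each prefix where the state is accepting:
  "" -> q0 [reject]
  "0" -> q2 [reject]
  "01" -> q3 [reject]
  "011" -> q2 [reject]
  "0110" -> q1 [accept]
  "01101" -> q0 [reject]
  "011010" -> q2 [reject]
  "0110101" -> q3 [reject]
  "01101010" -> q3 [reject]

"0110"


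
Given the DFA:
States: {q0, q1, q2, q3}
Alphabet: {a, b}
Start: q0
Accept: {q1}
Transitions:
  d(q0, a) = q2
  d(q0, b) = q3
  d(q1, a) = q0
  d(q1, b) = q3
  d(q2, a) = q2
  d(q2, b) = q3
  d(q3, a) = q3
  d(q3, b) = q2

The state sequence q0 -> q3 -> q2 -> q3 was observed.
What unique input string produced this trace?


Trace back each transition to find the symbol:
  q0 --[b]--> q3
  q3 --[b]--> q2
  q2 --[b]--> q3

"bbb"


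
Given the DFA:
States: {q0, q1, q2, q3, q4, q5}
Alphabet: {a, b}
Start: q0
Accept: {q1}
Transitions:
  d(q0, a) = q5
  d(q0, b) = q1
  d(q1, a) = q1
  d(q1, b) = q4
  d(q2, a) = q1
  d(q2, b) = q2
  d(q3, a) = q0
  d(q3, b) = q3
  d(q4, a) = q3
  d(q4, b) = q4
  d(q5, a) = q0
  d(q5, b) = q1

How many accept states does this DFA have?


Accept states listed: {q1}
Counting: q1(1)

1
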